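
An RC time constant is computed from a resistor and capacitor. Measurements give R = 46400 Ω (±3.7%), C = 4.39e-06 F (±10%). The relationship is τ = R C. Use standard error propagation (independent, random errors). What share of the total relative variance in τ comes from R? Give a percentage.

(δτ/τ)² = (1·δR/R)² + (1·δC/C)²
  R term: (1×0.0370)² = 0.00137
  C term: (1×0.100)² = 0.0100
Total = 0.0114. Share from R = 0.00137/0.0114 = 0.120.

12.0%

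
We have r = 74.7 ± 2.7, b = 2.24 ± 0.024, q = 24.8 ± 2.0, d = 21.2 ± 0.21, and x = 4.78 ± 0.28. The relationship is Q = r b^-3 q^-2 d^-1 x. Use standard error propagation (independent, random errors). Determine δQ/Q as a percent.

17.9%

Q is a product of powers, so relative uncertainties combine in quadrature:
  (1·δr/r)² = (1×0.0361)² = 0.00131;  (-3·δb/b)² = (-3×0.0107)² = 0.00103;  (-2·δq/q)² = (-2×0.0806)² = 0.0260;  (-1·δd/d)² = (-1×0.00991)² = 9.81e-05;  (1·δx/x)² = (1×0.0586)² = 0.00343
δQ/Q = √(0.0319) = 0.179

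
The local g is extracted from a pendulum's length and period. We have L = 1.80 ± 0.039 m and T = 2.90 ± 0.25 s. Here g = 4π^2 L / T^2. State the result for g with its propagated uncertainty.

For a monomial g ∝ L, T^-2, fractional errors add in quadrature:
  (1·δL/L)² = (1×0.0217)² = 0.000469;  (-2·δT/T)² = (-2×0.0862)² = 0.0297
δg/g = √(0.0302) = 0.174
g = 8.45 m/s^2, so δg = 0.174 × 8.45 = 1.47 m/s^2.

8.45 ± 1.47 m/s^2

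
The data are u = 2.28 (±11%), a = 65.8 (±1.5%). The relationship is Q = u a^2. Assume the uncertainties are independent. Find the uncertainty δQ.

1130

Relative error in a monomial: (δQ/Q)² = Σ (nᵢ · δxᵢ/xᵢ)².
  (1·δu/u)² = (1×0.110)² = 0.0121;  (2·δa/a)² = (2×0.0150)² = 0.000900
δQ/Q = √(0.0130) = 0.114
Q = 9870, so δQ = 0.114 × 9870 = 1130.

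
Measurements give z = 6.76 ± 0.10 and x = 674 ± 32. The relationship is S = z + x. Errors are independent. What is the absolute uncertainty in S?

32.0

Each term contributes (cᵢ δxᵢ)² to (δS)²:
  (δz)² = 0.0100;  (δx)² = 1020
δS = √(1020) = 32.0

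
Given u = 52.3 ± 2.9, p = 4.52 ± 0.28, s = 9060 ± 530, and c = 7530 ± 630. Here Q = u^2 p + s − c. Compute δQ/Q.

0.128

Let w = u^2·p = 12400. δw/w = √((2·δu/u)² + (1·δp/p)²) = √(0.0123 + 0.00384) = 0.127, so δw = 1570.
Q = w + s − c: δQ = √(δw² + δs² + δc²) = √(2.47e+06 + 2.81e+05 + 3.97e+05) = 1770
Q = 13900, so δQ/Q = 1770/13900 = 0.128.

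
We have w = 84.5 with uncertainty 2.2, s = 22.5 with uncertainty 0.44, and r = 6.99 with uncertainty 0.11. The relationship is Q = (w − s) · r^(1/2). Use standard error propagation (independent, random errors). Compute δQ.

6.07

Let u = w − s = 62.0. δu = √(δw² + δs²) = √(4.84 + 0.194) = 2.24, so δu/u = 0.0362.
Q is then a monomial in u, r:
δQ/Q = √((δu/u)² + (½·δr/r)²) = √(0.00131 + 6.19e-05) = 0.0370
Q = 164, so δQ = 0.0370 × 164 = 6.07.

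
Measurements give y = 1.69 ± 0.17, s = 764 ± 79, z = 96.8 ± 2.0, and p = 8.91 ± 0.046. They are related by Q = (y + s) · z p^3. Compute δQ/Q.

Let u = y + s = 766. δu = √(δy² + δs²) = √(0.0289 + 6240) = 79.0, so δu/u = 0.103.
Q is then a monomial in u, z, p:
δQ/Q = √((δu/u)² + (1·δz/z)² + (3·δp/p)²) = √(0.0106 + 0.000427 + 0.000240) = 0.106

0.106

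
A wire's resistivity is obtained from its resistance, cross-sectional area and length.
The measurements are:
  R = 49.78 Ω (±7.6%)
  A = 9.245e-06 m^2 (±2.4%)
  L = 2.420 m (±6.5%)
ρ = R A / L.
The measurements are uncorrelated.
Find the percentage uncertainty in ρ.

Products/powers → add relative errors in quadrature, weighted by exponent:
  (1·δR/R)² = (1×0.0760)² = 0.00578;  (1·δA/A)² = (1×0.0240)² = 0.000576;  (-1·δL/L)² = (-1×0.0650)² = 0.00423
δρ/ρ = √(0.0106) = 0.103

10.3%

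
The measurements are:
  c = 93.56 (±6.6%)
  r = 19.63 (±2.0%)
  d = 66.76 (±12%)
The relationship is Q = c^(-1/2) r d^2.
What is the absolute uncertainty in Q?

2200

Products/powers → add relative errors in quadrature, weighted by exponent:
  (−½·δc/c)² = (-0.5×0.0660)² = 0.00109;  (1·δr/r)² = (1×0.0200)² = 0.000400;  (2·δd/d)² = (2×0.120)² = 0.0576
δQ/Q = √(0.0591) = 0.243
Q = 9045, so δQ = 0.243 × 9045 = 2200.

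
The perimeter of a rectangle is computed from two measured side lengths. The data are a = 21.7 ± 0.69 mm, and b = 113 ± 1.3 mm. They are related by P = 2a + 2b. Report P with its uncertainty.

Sums and differences: (δP)² = Σ (cᵢ δxᵢ)².
  (2·δa)² = 1.90;  (2·δb)² = 6.76
δP = √(8.66) = 2.94 mm
P = 269 mm.

269 ± 2.94 mm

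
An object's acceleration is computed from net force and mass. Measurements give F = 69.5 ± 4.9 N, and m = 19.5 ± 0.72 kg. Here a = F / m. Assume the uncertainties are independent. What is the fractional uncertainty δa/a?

0.0796

For a monomial a ∝ F, m^-1, fractional errors add in quadrature:
  (1·δF/F)² = (1×0.0705)² = 0.00497;  (-1·δm/m)² = (-1×0.0369)² = 0.00136
δa/a = √(0.00633) = 0.0796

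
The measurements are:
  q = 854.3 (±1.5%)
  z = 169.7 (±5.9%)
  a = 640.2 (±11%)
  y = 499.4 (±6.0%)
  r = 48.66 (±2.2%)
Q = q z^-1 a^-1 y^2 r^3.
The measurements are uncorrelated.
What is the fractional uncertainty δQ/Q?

0.186

Each factor contributes (exponent × relative error)² to (δQ/Q)²:
  (1·δq/q)² = (1×0.0150)² = 0.000225;  (-1·δz/z)² = (-1×0.0590)² = 0.00348;  (-1·δa/a)² = (-1×0.110)² = 0.0121;  (2·δy/y)² = (2×0.0600)² = 0.0144;  (3·δr/r)² = (3×0.0220)² = 0.00436
δQ/Q = √(0.0346) = 0.186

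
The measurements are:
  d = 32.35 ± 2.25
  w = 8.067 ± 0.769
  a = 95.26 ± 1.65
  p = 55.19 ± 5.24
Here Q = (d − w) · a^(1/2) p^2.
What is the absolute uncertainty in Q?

1.54e+05

Let u = d − w = 24.28. δu = √(δd² + δw²) = √(5.06 + 0.591) = 2.38, so δu/u = 0.0979.
Q is then a monomial in u, a, p:
δQ/Q = √((δu/u)² + (½·δa/a)² + (2·δp/p)²) = √(0.00959 + 7.5e-05 + 0.0361) = 0.214
Q = 721900, so δQ = 0.214 × 721900 = 1.54e+05.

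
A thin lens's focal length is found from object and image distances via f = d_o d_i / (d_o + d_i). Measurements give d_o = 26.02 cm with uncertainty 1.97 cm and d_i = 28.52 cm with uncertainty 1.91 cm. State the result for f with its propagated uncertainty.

13.61 ± 0.692 cm

∂f/∂d_o = (d_i/(d_o+d_i))² = 0.273;  ∂f/∂d_i = (d_o/(d_o+d_i))² = 0.228
δf = √((∂f/∂d_o · δd_o)² + (∂f/∂d_i · δd_i)²) = √(0.290 + 0.189) = 0.692 cm
f = 13.61 cm.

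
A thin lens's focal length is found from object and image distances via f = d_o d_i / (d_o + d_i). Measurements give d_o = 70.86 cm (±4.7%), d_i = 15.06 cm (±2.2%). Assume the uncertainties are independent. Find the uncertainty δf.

0.247 cm

∂f/∂d_o = (d_i/(d_o+d_i))² = 0.0307;  ∂f/∂d_i = (d_o/(d_o+d_i))² = 0.680
δf = √((∂f/∂d_o · δd_o)² + (∂f/∂d_i · δd_i)²) = √(0.0105 + 0.0508) = 0.247 cm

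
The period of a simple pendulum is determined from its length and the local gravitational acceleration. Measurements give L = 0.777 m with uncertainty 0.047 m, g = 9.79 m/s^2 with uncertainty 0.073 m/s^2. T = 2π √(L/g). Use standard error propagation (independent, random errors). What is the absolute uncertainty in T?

0.0539 s

Each factor contributes (exponent × relative error)² to (δT/T)²:
  (½·δL/L)² = (0.5×0.0605)² = 0.000915;  (−½·δg/g)² = (-0.5×0.00746)² = 1.39e-05
δT/T = √(0.000929) = 0.0305
T = 1.77 s, so δT = 0.0305 × 1.77 = 0.0539 s.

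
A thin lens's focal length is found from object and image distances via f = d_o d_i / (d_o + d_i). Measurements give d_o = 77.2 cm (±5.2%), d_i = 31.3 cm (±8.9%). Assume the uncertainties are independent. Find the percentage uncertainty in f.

∂f/∂d_o = (d_i/(d_o+d_i))² = 0.0832;  ∂f/∂d_i = (d_o/(d_o+d_i))² = 0.506
δf = √((∂f/∂d_o · δd_o)² + (∂f/∂d_i · δd_i)²) = √(0.112 + 1.99) = 1.45 cm
f = 22.3 cm, so δf/f = 1.45/22.3 = 0.0651.

6.51%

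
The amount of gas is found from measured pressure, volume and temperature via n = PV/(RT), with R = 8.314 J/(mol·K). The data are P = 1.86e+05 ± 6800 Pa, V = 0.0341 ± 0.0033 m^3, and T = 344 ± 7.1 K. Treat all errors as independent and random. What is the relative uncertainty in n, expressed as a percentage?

10.5%

For a monomial n ∝ P, V, T^-1, fractional errors add in quadrature:
  (1·δP/P)² = (1×0.0366)² = 0.00134;  (1·δV/V)² = (1×0.0968)² = 0.00937;  (-1·δT/T)² = (-1×0.0206)² = 0.000426
δn/n = √(0.0111) = 0.105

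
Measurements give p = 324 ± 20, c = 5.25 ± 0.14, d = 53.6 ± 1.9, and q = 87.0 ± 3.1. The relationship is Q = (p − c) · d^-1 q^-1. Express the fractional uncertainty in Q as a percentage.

Let u = p − c = 319. δu = √(δp² + δc²) = √(400 + 0.0196) = 20.0, so δu/u = 0.0627.
Q is then a monomial in u, d, q:
δQ/Q = √((δu/u)² + (-1·δd/d)² + (-1·δq/q)²) = √(0.00394 + 0.00126 + 0.00127) = 0.0804

8.04%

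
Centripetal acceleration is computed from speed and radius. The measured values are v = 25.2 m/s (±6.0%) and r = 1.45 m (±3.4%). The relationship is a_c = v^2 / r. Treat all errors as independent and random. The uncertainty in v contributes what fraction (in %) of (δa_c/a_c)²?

92.6%

(δa_c/a_c)² = (2·δv/v)² + (-1·δr/r)²
  v term: (2×0.0600)² = 0.0144
  r term: (-1×0.0340)² = 0.00116
Total = 0.0156. Share from v = 0.0144/0.0156 = 0.926.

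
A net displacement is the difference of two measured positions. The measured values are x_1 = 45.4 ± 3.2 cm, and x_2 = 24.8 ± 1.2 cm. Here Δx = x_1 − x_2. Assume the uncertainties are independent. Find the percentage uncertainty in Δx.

Absolute uncertainties add in quadrature for a linear combination:
  (δx_1)² = 10.2;  (δx_2)² = 1.44
δΔx = √(11.7) = 3.42 cm
Δx = 20.6 cm, so δΔx/Δx = 3.42/20.6 = 0.166.

16.6%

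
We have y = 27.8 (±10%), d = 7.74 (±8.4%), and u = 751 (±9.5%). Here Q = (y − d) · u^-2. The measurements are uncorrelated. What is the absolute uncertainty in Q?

8.44e-06

Let w = y − d = 20.1. δw = √(δy² + δd²) = √(7.73 + 0.423) = 2.86, so δw/w = 0.142.
Q is then a monomial in w, u:
δQ/Q = √((δw/w)² + (-2·δu/u)²) = √(0.0203 + 0.0361) = 0.237
Q = 3.56e-05, so δQ = 0.237 × 3.56e-05 = 8.44e-06.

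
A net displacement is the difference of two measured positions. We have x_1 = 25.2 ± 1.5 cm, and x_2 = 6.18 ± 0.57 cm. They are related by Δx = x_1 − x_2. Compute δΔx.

For a sum/difference, combine absolute errors in quadrature:
  (δx_1)² = 2.25;  (δx_2)² = 0.325
δΔx = √(2.57) = 1.60 cm

1.60 cm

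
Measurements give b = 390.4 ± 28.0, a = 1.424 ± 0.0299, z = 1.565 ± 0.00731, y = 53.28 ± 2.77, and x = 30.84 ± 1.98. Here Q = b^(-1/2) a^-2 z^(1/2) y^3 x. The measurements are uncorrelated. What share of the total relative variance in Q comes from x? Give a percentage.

(δQ/Q)² = (−½·δb/b)² + (-2·δa/a)² + (½·δz/z)² + (3·δy/y)² + (1·δx/x)²
  b term: (-0.5×0.0717)² = 0.00129
  a term: (-2×0.0210)² = 0.00176
  z term: (0.5×0.00467)² = 5.45e-06
  y term: (3×0.0520)² = 0.0243
  x term: (1×0.0642)² = 0.00412
Total = 0.0315. Share from x = 0.00412/0.0315 = 0.131.

13.1%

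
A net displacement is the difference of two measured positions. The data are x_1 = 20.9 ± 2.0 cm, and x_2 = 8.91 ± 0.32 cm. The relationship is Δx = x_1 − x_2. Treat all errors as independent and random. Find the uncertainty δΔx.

2.03 cm

Sums and differences: (δΔx)² = Σ (cᵢ δxᵢ)².
  (δx_1)² = 4.00;  (δx_2)² = 0.102
δΔx = √(4.10) = 2.03 cm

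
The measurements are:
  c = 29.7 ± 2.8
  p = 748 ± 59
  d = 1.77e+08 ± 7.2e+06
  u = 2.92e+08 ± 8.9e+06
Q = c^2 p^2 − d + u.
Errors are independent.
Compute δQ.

Let w = c^2·p^2 = 4.94e+08. δw/w = √((2·δc/c)² + (2·δp/p)²) = √(0.0356 + 0.0249) = 0.246, so δw = 1.21e+08.
Q = w − d + u: δQ = √(δw² + δd² + δu²) = √(1.47e+16 + 5.18e+13 + 7.92e+13) = 1.22e+08

1.22e+08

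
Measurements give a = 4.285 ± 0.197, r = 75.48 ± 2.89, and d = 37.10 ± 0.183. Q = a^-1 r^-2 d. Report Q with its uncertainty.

0.001520 ± 0.000136

Each factor contributes (exponent × relative error)² to (δQ/Q)²:
  (-1·δa/a)² = (-1×0.0460)² = 0.00211;  (-2·δr/r)² = (-2×0.0383)² = 0.00586;  (1·δd/d)² = (1×0.00493)² = 2.43e-05
δQ/Q = √(0.00800) = 0.0895
Q = 0.001520, so δQ = 0.0895 × 0.001520 = 0.000136.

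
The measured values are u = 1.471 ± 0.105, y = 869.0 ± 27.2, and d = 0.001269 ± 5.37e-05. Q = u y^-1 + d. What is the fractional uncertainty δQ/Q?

Let p = u·y^-1 = 0.001693. δp/p = √((1·δu/u)² + (-1·δy/y)²) = √(0.00510 + 0.000980) = 0.0779, so δp = 0.000132.
Q = p + d: δQ = √(δp² + δd²) = √(1.74e-08 + 2.88e-09) = 0.000142
Q = 0.002962, so δQ/Q = 0.000142/0.002962 = 0.0481.

0.0481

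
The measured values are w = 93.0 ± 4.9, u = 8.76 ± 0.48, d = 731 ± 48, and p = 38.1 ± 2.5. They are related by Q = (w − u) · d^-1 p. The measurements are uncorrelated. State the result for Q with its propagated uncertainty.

Let h = w − u = 84.2. δh = √(δw² + δu²) = √(24.0 + 0.230) = 4.92, so δh/h = 0.0584.
Q is then a monomial in h, d, p:
δQ/Q = √((δh/h)² + (-1·δd/d)² + (1·δp/p)²) = √(0.00342 + 0.00431 + 0.00431) = 0.110
Q = 4.39, so δQ = 0.110 × 4.39 = 0.482.

4.39 ± 0.482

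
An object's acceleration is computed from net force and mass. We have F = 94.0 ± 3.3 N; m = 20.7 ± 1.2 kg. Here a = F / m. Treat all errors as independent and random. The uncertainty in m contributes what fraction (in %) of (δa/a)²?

73.2%

(δa/a)² = (1·δF/F)² + (-1·δm/m)²
  F term: (1×0.0351)² = 0.00123
  m term: (-1×0.0580)² = 0.00336
Total = 0.00459. Share from m = 0.00336/0.00459 = 0.732.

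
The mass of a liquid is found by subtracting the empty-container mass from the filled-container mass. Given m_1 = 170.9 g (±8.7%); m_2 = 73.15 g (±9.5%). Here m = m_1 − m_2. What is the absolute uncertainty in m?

Sums and differences: (δm)² = Σ (cᵢ δxᵢ)².
  (δm_1)² = 221;  (δm_2)² = 48.3
δm = √(269) = 16.4 g

16.4 g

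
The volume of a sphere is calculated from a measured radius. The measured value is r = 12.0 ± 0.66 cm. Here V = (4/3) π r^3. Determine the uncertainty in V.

V ∝ r^3, so δV/V = |3| · δr/r = 3 × 0.0550 = 0.165.
V = 7240 cm^3, so δV = 0.165 × 7240 = 1190 cm^3.

1190 cm^3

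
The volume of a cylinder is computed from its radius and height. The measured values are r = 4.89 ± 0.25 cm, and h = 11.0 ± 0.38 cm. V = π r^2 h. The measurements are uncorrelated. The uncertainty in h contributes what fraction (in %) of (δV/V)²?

10.2%

(δV/V)² = (2·δr/r)² + (1·δh/h)²
  r term: (2×0.0511)² = 0.0105
  h term: (1×0.0345)² = 0.00119
Total = 0.0116. Share from h = 0.00119/0.0116 = 0.102.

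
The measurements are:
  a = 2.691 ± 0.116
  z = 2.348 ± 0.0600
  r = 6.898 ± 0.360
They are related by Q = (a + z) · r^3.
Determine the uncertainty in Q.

Let u = a + z = 5.039. δu = √(δa² + δz²) = √(0.0135 + 0.00360) = 0.131, so δu/u = 0.0259.
Q is then a monomial in u, r:
δQ/Q = √((δu/u)² + (3·δr/r)²) = √(0.000672 + 0.0245) = 0.159
Q = 1654, so δQ = 0.159 × 1654 = 262.

262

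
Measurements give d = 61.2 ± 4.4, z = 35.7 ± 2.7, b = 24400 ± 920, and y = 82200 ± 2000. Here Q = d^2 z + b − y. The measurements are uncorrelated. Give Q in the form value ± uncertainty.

Let p = d^2·z = 1.34e+05. δp/p = √((2·δd/d)² + (1·δz/z)²) = √(0.0207 + 0.00572) = 0.162, so δp = 21700.
Q = p + b − y: δQ = √(δp² + δb² + δy²) = √(4.72e+08 + 8.46e+05 + 4e+06) = 21800
Q = 75900.

75900 ± 21800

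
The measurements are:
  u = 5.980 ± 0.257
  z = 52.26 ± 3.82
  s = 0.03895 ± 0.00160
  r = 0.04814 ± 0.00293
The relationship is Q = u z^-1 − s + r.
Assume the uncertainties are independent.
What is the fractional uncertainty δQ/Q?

Let p = u·z^-1 = 0.1144. δp/p = √((1·δu/u)² + (-1·δz/z)²) = √(0.00185 + 0.00534) = 0.0848, so δp = 0.00970.
Q = p − s + r: δQ = √(δp² + δs² + δr²) = √(9.41e-05 + 2.56e-06 + 8.58e-06) = 0.0103
Q = 0.1236, so δQ/Q = 0.0103/0.1236 = 0.0830.

0.0830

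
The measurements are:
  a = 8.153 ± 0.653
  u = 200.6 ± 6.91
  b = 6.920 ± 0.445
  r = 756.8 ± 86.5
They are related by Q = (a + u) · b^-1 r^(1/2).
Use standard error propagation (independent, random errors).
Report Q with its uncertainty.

829.9 ± 76.5

Let w = a + u = 208.8. δw = √(δa² + δu²) = √(0.426 + 47.7) = 6.94, so δw/w = 0.0332.
Q is then a monomial in w, b, r:
δQ/Q = √((δw/w)² + (-1·δb/b)² + (½·δr/r)²) = √(0.00111 + 0.00414 + 0.00327) = 0.0922
Q = 829.9, so δQ = 0.0922 × 829.9 = 76.5.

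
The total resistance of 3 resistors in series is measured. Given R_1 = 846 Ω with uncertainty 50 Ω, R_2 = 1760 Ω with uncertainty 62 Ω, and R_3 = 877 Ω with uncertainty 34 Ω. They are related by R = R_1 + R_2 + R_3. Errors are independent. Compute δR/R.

0.0249

Each term contributes (cᵢ δxᵢ)² to (δR)²:
  (δR_1)² = 2500;  (δR_2)² = 3840;  (δR_3)² = 1160
δR = √(7500) = 86.6 Ω
R = 3480 Ω, so δR/R = 86.6/3480 = 0.0249.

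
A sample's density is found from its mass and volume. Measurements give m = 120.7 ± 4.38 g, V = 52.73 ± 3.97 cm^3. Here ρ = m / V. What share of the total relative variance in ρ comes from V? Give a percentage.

81.1%

(δρ/ρ)² = (1·δm/m)² + (-1·δV/V)²
  m term: (1×0.0363)² = 0.00132
  V term: (-1×0.0753)² = 0.00567
Total = 0.00699. Share from V = 0.00567/0.00699 = 0.811.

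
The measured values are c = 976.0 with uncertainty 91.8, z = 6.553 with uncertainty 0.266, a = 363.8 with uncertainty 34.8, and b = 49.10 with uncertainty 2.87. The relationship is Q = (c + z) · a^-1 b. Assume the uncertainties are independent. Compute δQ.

19.4

Let u = c + z = 982.6. δu = √(δc² + δz²) = √(8430 + 0.0708) = 91.8, so δu/u = 0.0934.
Q is then a monomial in u, a, b:
δQ/Q = √((δu/u)² + (-1·δa/a)² + (1·δb/b)²) = √(0.00873 + 0.00915 + 0.00342) = 0.146
Q = 132.6, so δQ = 0.146 × 132.6 = 19.4.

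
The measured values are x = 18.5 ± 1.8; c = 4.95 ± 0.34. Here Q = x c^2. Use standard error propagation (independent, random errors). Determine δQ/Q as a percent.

16.8%

For a monomial Q ∝ x, c^2, fractional errors add in quadrature:
  (1·δx/x)² = (1×0.0973)² = 0.00947;  (2·δc/c)² = (2×0.0687)² = 0.0189
δQ/Q = √(0.0283) = 0.168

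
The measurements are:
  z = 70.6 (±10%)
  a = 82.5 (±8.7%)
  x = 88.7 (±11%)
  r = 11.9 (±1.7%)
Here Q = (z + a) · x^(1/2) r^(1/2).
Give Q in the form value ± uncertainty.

4970 ± 429

Let u = z + a = 153. δu = √(δz² + δa²) = √(49.8 + 51.5) = 10.1, so δu/u = 0.0658.
Q is then a monomial in u, x, r:
δQ/Q = √((δu/u)² + (½·δx/x)² + (½·δr/r)²) = √(0.00432 + 0.00302 + 7.23e-05) = 0.0861
Q = 4970, so δQ = 0.0861 × 4970 = 429.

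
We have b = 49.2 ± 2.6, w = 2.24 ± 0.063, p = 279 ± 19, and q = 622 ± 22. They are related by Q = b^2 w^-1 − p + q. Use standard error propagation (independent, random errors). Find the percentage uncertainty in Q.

Let h = b^2·w^-1 = 1080. δh/h = √((2·δb/b)² + (-1·δw/w)²) = √(0.0112 + 0.000791) = 0.109, so δh = 118.
Q = h − p + q: δQ = √(δh² + δp² + δq²) = √(14000 + 361 + 484) = 122
Q = 1420, so δQ/Q = 122/1420 = 0.0855.

8.55%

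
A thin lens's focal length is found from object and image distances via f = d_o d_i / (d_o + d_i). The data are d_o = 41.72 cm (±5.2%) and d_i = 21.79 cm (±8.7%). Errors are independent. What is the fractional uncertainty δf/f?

0.0599

∂f/∂d_o = (d_i/(d_o+d_i))² = 0.118;  ∂f/∂d_i = (d_o/(d_o+d_i))² = 0.432
δf = √((∂f/∂d_o · δd_o)² + (∂f/∂d_i · δd_i)²) = √(0.0652 + 0.669) = 0.857 cm
f = 14.31 cm, so δf/f = 0.857/14.31 = 0.0599.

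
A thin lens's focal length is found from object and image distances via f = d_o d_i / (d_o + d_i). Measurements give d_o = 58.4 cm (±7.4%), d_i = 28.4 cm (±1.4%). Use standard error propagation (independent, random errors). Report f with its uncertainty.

∂f/∂d_o = (d_i/(d_o+d_i))² = 0.107;  ∂f/∂d_i = (d_o/(d_o+d_i))² = 0.453
δf = √((∂f/∂d_o · δd_o)² + (∂f/∂d_i · δd_i)²) = √(0.214 + 0.0324) = 0.496 cm
f = 19.1 cm.

19.1 ± 0.496 cm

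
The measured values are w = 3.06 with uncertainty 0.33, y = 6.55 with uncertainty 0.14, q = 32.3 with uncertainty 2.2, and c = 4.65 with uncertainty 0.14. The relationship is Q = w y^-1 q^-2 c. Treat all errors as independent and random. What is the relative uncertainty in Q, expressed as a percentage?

17.8%

Q is a product of powers, so relative uncertainties combine in quadrature:
  (1·δw/w)² = (1×0.108)² = 0.0116;  (-1·δy/y)² = (-1×0.0214)² = 0.000457;  (-2·δq/q)² = (-2×0.0681)² = 0.0186;  (1·δc/c)² = (1×0.0301)² = 0.000906
δQ/Q = √(0.0316) = 0.178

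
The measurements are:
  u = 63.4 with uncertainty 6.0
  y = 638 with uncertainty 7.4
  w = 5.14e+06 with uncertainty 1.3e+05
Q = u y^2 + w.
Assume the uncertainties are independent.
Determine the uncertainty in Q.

2.52e+06

Let p = u·y^2 = 2.58e+07. δp/p = √((1·δu/u)² + (2·δy/y)²) = √(0.00896 + 0.000538) = 0.0974, so δp = 2.51e+06.
Q = p + w: δQ = √(δp² + δw²) = √(6.32e+12 + 1.69e+10) = 2.52e+06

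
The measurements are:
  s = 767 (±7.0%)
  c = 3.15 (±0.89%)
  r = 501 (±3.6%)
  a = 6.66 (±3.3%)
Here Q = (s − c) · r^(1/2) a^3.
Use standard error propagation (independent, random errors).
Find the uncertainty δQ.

6.2e+05

Let u = s − c = 764. δu = √(δs² + δc²) = √(2880 + 0.000786) = 53.7, so δu/u = 0.0703.
Q is then a monomial in u, r, a:
δQ/Q = √((δu/u)² + (½·δr/r)² + (3·δa/a)²) = √(0.00494 + 0.000324 + 0.00980) = 0.123
Q = 5.05e+06, so δQ = 0.123 × 5.05e+06 = 6.2e+05.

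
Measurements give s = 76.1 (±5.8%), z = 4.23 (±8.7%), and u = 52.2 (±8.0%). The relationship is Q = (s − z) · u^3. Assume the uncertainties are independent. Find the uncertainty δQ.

Let w = s − z = 71.9. δw = √(δs² + δz²) = √(19.5 + 0.135) = 4.43, so δw/w = 0.0616.
Q is then a monomial in w, u:
δQ/Q = √((δw/w)² + (3·δu/u)²) = √(0.00380 + 0.0576) = 0.248
Q = 1.02e+07, so δQ = 0.248 × 1.02e+07 = 2.53e+06.

2.53e+06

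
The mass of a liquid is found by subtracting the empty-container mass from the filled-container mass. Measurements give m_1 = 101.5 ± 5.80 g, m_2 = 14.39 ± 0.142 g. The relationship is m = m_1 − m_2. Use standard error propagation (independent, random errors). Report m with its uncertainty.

Absolute uncertainties add in quadrature for a linear combination:
  (δm_1)² = 33.6;  (δm_2)² = 0.0202
δm = √(33.7) = 5.80 g
m = 87.11 g.

87.11 ± 5.80 g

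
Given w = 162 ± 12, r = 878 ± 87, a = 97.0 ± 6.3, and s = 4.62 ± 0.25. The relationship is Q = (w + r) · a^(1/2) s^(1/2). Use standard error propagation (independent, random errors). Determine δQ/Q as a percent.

9.44%

Let u = w + r = 1040. δu = √(δw² + δr²) = √(144 + 7570) = 87.8, so δu/u = 0.0844.
Q is then a monomial in u, a, s:
δQ/Q = √((δu/u)² + (½·δa/a)² + (½·δs/s)²) = √(0.00713 + 0.00105 + 0.000732) = 0.0944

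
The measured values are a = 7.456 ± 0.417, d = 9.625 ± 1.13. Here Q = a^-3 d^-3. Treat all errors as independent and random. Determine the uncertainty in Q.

1.06e-06

Each factor contributes (exponent × relative error)² to (δQ/Q)²:
  (-3·δa/a)² = (-3×0.0559)² = 0.0282;  (-3·δd/d)² = (-3×0.117)² = 0.124
δQ/Q = √(0.152) = 0.390
Q = 2.706e-06, so δQ = 0.390 × 2.706e-06 = 1.06e-06.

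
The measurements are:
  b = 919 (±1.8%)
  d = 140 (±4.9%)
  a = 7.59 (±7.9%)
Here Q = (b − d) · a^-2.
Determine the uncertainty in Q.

Let u = b − d = 779. δu = √(δb² + δd²) = √(274 + 47.1) = 17.9, so δu/u = 0.0230.
Q is then a monomial in u, a:
δQ/Q = √((δu/u)² + (-2·δa/a)²) = √(0.000528 + 0.0250) = 0.160
Q = 13.5, so δQ = 0.160 × 13.5 = 2.16.

2.16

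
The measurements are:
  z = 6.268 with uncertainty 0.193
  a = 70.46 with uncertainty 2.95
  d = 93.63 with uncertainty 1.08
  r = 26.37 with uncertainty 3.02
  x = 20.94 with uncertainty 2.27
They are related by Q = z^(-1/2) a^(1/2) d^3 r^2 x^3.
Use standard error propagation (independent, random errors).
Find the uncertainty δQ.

7.03e+12

Q is a product of powers, so relative uncertainties combine in quadrature:
  (−½·δz/z)² = (-0.5×0.0308)² = 0.000237;  (½·δa/a)² = (0.5×0.0419)² = 0.000438;  (3·δd/d)² = (3×0.0115)² = 0.00120;  (2·δr/r)² = (2×0.115)² = 0.0525;  (3·δx/x)² = (3×0.108)² = 0.106
δQ/Q = √(0.160) = 0.400
Q = 1.757e+13, so δQ = 0.400 × 1.757e+13 = 7.03e+12.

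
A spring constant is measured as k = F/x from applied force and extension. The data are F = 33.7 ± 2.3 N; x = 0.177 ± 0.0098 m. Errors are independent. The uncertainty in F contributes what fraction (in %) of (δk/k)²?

(δk/k)² = (1·δF/F)² + (-1·δx/x)²
  F term: (1×0.0682)² = 0.00466
  x term: (-1×0.0554)² = 0.00307
Total = 0.00772. Share from F = 0.00466/0.00772 = 0.603.

60.3%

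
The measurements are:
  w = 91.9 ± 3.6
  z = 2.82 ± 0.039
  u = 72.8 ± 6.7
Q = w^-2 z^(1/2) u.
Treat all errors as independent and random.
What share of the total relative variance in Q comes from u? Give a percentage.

(δQ/Q)² = (-2·δw/w)² + (½·δz/z)² + (1·δu/u)²
  w term: (-2×0.0392)² = 0.00614
  z term: (0.5×0.0138)² = 4.78e-05
  u term: (1×0.0920)² = 0.00847
Total = 0.0147. Share from u = 0.00847/0.0147 = 0.578.

57.8%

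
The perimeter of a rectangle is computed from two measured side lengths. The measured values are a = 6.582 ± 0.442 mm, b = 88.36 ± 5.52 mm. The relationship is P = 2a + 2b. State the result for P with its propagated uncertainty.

189.9 ± 11.1 mm

Absolute uncertainties add in quadrature for a linear combination:
  (2·δa)² = 0.781;  (2·δb)² = 122
δP = √(123) = 11.1 mm
P = 189.9 mm.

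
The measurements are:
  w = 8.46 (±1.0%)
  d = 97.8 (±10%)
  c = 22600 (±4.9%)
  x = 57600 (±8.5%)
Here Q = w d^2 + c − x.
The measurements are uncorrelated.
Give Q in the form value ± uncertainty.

Let p = w·d^2 = 80900. δp/p = √((1·δw/w)² + (2·δd/d)²) = √(0.000100 + 0.0400) = 0.200, so δp = 16200.
Q = p + c − x: δQ = √(δp² + δc² + δx²) = √(2.63e+08 + 1.23e+06 + 2.4e+07) = 17000
Q = 45900.

45900 ± 17000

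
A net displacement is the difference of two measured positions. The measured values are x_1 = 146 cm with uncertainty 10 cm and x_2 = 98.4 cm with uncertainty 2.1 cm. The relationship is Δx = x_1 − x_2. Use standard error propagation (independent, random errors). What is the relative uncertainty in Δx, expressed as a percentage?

For a sum/difference, combine absolute errors in quadrature:
  (δx_1)² = 100;  (δx_2)² = 4.41
δΔx = √(104) = 10.2 cm
Δx = 47.6 cm, so δΔx/Δx = 10.2/47.6 = 0.215.

21.5%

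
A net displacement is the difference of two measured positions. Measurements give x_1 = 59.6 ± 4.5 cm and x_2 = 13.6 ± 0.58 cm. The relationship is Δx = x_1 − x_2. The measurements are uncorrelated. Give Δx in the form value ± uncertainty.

46.0 ± 4.54 cm

Absolute uncertainties add in quadrature for a linear combination:
  (δx_1)² = 20.2;  (δx_2)² = 0.336
δΔx = √(20.6) = 4.54 cm
Δx = 46.0 cm.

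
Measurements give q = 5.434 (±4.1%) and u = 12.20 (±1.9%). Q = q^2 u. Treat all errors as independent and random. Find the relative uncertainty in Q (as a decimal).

0.0842

Q is a product of powers, so relative uncertainties combine in quadrature:
  (2·δq/q)² = (2×0.0410)² = 0.00672;  (1·δu/u)² = (1×0.0190)² = 0.000361
δQ/Q = √(0.00708) = 0.0842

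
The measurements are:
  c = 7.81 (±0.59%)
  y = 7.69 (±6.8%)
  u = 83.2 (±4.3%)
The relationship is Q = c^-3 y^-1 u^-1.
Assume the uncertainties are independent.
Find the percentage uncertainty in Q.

8.24%

Relative error in a monomial: (δQ/Q)² = Σ (nᵢ · δxᵢ/xᵢ)².
  (-3·δc/c)² = (-3×0.00590)² = 0.000313;  (-1·δy/y)² = (-1×0.0680)² = 0.00462;  (-1·δu/u)² = (-1×0.0430)² = 0.00185
δQ/Q = √(0.00679) = 0.0824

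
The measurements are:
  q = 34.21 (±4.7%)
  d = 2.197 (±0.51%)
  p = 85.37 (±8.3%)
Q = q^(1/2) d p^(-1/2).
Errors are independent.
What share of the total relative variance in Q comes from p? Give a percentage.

(δQ/Q)² = (½·δq/q)² + (1·δd/d)² + (−½·δp/p)²
  q term: (0.5×0.0470)² = 0.000552
  d term: (1×0.00510)² = 2.6e-05
  p term: (-0.5×0.0830)² = 0.00172
Total = 0.00230. Share from p = 0.00172/0.00230 = 0.749.

74.9%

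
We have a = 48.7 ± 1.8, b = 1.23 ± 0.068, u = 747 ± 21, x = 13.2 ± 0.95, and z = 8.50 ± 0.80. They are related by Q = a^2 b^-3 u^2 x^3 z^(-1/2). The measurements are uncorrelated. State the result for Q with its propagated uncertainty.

(5.61 ± 1.64) × 10^11

For a monomial Q ∝ a^2, b^-3, u^2, x^3, z^(-1/2), fractional errors add in quadrature:
  (2·δa/a)² = (2×0.0370)² = 0.00546;  (-3·δb/b)² = (-3×0.0553)² = 0.0275;  (2·δu/u)² = (2×0.0281)² = 0.00316;  (3·δx/x)² = (3×0.0720)² = 0.0466;  (−½·δz/z)² = (-0.5×0.0941)² = 0.00221
δQ/Q = √(0.0850) = 0.291
Q = 5.61e+11, so δQ = 0.291 × 5.61e+11 = 1.64e+11.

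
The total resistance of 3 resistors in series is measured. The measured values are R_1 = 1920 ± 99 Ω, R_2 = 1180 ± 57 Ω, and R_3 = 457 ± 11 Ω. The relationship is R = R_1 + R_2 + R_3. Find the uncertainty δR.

115 Ω

Each term contributes (cᵢ δxᵢ)² to (δR)²:
  (δR_1)² = 9800;  (δR_2)² = 3250;  (δR_3)² = 121
δR = √(13200) = 115 Ω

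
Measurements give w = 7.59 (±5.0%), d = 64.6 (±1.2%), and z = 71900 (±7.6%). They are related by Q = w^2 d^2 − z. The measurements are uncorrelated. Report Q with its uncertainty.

(1.69 ± 0.253) × 10^5

Let p = w^2·d^2 = 2.4e+05. δp/p = √((2·δw/w)² + (2·δd/d)²) = √(0.0100 + 0.000576) = 0.103, so δp = 24700.
Q = p − z: δQ = √(δp² + δz²) = √(6.11e+08 + 2.99e+07) = 25300
Q = 1.69e+05.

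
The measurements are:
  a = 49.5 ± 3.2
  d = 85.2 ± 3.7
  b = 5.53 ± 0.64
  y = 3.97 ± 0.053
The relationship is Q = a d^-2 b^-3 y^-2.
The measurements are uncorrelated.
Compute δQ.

Q is a product of powers, so relative uncertainties combine in quadrature:
  (1·δa/a)² = (1×0.0646)² = 0.00418;  (-2·δd/d)² = (-2×0.0434)² = 0.00754;  (-3·δb/b)² = (-3×0.116)² = 0.121;  (-2·δy/y)² = (-2×0.0134)² = 0.000713
δQ/Q = √(0.133) = 0.365
Q = 2.56e-06, so δQ = 0.365 × 2.56e-06 = 9.33e-07.

9.33e-07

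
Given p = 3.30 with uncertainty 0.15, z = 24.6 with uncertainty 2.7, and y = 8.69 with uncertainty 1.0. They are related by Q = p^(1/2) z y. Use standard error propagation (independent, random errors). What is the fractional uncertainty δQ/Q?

Q is a product of powers, so relative uncertainties combine in quadrature:
  (½·δp/p)² = (0.5×0.0455)² = 0.000517;  (1·δz/z)² = (1×0.110)² = 0.0120;  (1·δy/y)² = (1×0.115)² = 0.0132
δQ/Q = √(0.0258) = 0.161

0.161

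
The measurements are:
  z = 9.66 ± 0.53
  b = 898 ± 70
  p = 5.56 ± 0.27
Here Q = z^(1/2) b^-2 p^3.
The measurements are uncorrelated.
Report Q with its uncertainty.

For a monomial Q ∝ z^(1/2), b^-2, p^3, fractional errors add in quadrature:
  (½·δz/z)² = (0.5×0.0549)² = 0.000753;  (-2·δb/b)² = (-2×0.0780)² = 0.0243;  (3·δp/p)² = (3×0.0486)² = 0.0212
δQ/Q = √(0.0463) = 0.215
Q = 0.000662, so δQ = 0.215 × 0.000662 = 0.000143.

0.000662 ± 0.000143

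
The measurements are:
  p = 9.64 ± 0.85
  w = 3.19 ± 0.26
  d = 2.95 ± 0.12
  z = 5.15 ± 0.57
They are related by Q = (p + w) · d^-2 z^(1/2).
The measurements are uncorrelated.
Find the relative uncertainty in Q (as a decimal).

0.120

Let u = p + w = 12.8. δu = √(δp² + δw²) = √(0.722 + 0.0676) = 0.889, so δu/u = 0.0693.
Q is then a monomial in u, d, z:
δQ/Q = √((δu/u)² + (-2·δd/d)² + (½·δz/z)²) = √(0.00480 + 0.00662 + 0.00306) = 0.120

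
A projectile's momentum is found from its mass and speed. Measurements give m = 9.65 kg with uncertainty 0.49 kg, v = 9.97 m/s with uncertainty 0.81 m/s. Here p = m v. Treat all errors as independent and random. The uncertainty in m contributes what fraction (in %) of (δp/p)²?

28.1%

(δp/p)² = (1·δm/m)² + (1·δv/v)²
  m term: (1×0.0508)² = 0.00258
  v term: (1×0.0812)² = 0.00660
Total = 0.00918. Share from m = 0.00258/0.00918 = 0.281.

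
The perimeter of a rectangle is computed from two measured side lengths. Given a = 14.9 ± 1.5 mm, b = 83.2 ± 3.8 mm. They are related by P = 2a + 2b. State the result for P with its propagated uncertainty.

196 ± 8.17 mm

For a sum/difference, combine absolute errors in quadrature:
  (2·δa)² = 9.00;  (2·δb)² = 57.8
δP = √(66.8) = 8.17 mm
P = 196 mm.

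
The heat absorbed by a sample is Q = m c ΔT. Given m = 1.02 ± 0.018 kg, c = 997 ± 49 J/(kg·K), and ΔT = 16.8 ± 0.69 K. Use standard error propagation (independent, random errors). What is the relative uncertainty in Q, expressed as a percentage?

6.64%

Since Q is a product/quotient, work with relative uncertainties:
  (1·δm/m)² = (1×0.0176)² = 0.000311;  (1·δc/c)² = (1×0.0491)² = 0.00242;  (1·δΔT/ΔT)² = (1×0.0411)² = 0.00169
δQ/Q = √(0.00441) = 0.0664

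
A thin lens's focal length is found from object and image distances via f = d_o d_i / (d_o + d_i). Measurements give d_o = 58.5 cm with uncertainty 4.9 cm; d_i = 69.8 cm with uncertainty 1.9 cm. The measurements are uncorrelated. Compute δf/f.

0.0472

∂f/∂d_o = (d_i/(d_o+d_i))² = 0.296;  ∂f/∂d_i = (d_o/(d_o+d_i))² = 0.208
δf = √((∂f/∂d_o · δd_o)² + (∂f/∂d_i · δd_i)²) = √(2.10 + 0.156) = 1.50 cm
f = 31.8 cm, so δf/f = 1.50/31.8 = 0.0472.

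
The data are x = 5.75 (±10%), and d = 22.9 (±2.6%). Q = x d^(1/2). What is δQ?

2.77

For a monomial Q ∝ x, d^(1/2), fractional errors add in quadrature:
  (1·δx/x)² = (1×0.100)² = 0.0100;  (½·δd/d)² = (0.5×0.0260)² = 0.000169
δQ/Q = √(0.0102) = 0.101
Q = 27.5, so δQ = 0.101 × 27.5 = 2.77.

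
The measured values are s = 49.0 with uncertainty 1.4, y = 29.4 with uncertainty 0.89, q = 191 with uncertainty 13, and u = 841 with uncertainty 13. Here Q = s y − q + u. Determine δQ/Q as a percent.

3.00%

Let p = s·y = 1440. δp/p = √((1·δs/s)² + (1·δy/y)²) = √(0.000816 + 0.000916) = 0.0416, so δp = 60.0.
Q = p − q + u: δQ = √(δp² + δq² + δu²) = √(3600 + 169 + 169) = 62.7
Q = 2090, so δQ/Q = 62.7/2090 = 0.0300.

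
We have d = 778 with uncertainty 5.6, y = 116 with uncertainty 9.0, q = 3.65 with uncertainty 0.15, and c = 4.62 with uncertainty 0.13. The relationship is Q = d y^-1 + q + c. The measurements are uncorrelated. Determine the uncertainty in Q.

0.559

Let p = d·y^-1 = 6.71. δp/p = √((1·δd/d)² + (-1·δy/y)²) = √(5.18e-05 + 0.00602) = 0.0779, so δp = 0.523.
Q = p + q + c: δQ = √(δp² + δq² + δc²) = √(0.273 + 0.0225 + 0.0169) = 0.559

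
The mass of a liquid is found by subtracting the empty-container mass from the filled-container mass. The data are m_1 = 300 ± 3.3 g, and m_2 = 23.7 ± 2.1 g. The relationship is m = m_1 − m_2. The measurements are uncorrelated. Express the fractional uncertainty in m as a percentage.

Sums and differences: (δm)² = Σ (cᵢ δxᵢ)².
  (δm_1)² = 10.9;  (δm_2)² = 4.41
δm = √(15.3) = 3.91 g
m = 276 g, so δm/m = 3.91/276 = 0.0142.

1.42%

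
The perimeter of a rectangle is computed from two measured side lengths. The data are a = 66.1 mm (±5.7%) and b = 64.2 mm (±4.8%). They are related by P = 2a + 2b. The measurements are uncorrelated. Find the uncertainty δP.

P is a linear combination, so absolute uncertainties add in quadrature:
  (2·δa)² = 56.8;  (2·δb)² = 38.0
δP = √(94.8) = 9.73 mm

9.73 mm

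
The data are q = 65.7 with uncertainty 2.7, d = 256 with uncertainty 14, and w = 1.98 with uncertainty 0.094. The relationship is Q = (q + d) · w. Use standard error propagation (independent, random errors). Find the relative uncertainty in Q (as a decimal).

Let u = q + d = 322. δu = √(δq² + δd²) = √(7.29 + 196) = 14.3, so δu/u = 0.0443.
Q is then a monomial in u, w:
δQ/Q = √((δu/u)² + (1·δw/w)²) = √(0.00196 + 0.00225) = 0.0649

0.0649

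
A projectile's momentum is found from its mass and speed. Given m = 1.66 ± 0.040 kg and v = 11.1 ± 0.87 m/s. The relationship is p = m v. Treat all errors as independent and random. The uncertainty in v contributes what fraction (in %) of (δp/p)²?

(δp/p)² = (1·δm/m)² + (1·δv/v)²
  m term: (1×0.0241)² = 0.000581
  v term: (1×0.0784)² = 0.00614
Total = 0.00672. Share from v = 0.00614/0.00672 = 0.914.

91.4%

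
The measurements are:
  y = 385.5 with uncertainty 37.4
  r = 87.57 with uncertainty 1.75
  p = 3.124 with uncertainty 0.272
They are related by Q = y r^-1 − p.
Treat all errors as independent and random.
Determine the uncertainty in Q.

Let w = y·r^-1 = 4.402. δw/w = √((1·δy/y)² + (-1·δr/r)²) = √(0.00941 + 0.000399) = 0.0991, so δw = 0.436.
Q = w − p: δQ = √(δw² + δp²) = √(0.190 + 0.0740) = 0.514

0.514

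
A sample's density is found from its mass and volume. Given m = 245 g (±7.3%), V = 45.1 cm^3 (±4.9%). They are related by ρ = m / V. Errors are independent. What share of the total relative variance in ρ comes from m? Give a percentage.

68.9%

(δρ/ρ)² = (1·δm/m)² + (-1·δV/V)²
  m term: (1×0.0730)² = 0.00533
  V term: (-1×0.0490)² = 0.00240
Total = 0.00773. Share from m = 0.00533/0.00773 = 0.689.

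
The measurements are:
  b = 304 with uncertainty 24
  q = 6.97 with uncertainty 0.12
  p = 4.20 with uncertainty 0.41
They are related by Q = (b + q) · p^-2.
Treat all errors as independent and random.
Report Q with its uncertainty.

17.6 ± 3.70

Let u = b + q = 311. δu = √(δb² + δq²) = √(576 + 0.0144) = 24.0, so δu/u = 0.0772.
Q is then a monomial in u, p:
δQ/Q = √((δu/u)² + (-2·δp/p)²) = √(0.00596 + 0.0381) = 0.210
Q = 17.6, so δQ = 0.210 × 17.6 = 3.70.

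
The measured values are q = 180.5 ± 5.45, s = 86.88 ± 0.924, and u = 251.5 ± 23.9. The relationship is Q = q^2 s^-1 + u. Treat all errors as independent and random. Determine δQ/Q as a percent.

Let p = q^2·s^-1 = 375.0. δp/p = √((2·δq/q)² + (-1·δs/s)²) = √(0.00365 + 0.000113) = 0.0613, so δp = 23.0.
Q = p + u: δQ = √(δp² + δu²) = √(529 + 571) = 33.2
Q = 626.5, so δQ/Q = 33.2/626.5 = 0.0529.

5.29%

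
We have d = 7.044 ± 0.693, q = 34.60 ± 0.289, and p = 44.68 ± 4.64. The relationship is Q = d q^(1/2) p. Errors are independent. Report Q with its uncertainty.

1851 ± 265

Each factor contributes (exponent × relative error)² to (δQ/Q)²:
  (1·δd/d)² = (1×0.0984)² = 0.00968;  (½·δq/q)² = (0.5×0.00835)² = 1.74e-05;  (1·δp/p)² = (1×0.104)² = 0.0108
δQ/Q = √(0.0205) = 0.143
Q = 1851, so δQ = 0.143 × 1851 = 265.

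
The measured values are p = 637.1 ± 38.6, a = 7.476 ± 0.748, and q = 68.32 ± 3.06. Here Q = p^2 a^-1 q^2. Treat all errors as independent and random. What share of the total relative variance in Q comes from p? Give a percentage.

44.9%

(δQ/Q)² = (2·δp/p)² + (-1·δa/a)² + (2·δq/q)²
  p term: (2×0.0606)² = 0.0147
  a term: (-1×0.100)² = 0.0100
  q term: (2×0.0448)² = 0.00802
Total = 0.0327. Share from p = 0.0147/0.0327 = 0.449.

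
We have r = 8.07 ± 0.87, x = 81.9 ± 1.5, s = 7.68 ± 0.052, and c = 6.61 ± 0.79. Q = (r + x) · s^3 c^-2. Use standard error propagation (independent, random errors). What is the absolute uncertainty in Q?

Let u = r + x = 90.0. δu = √(δr² + δx²) = √(0.757 + 2.25) = 1.73, so δu/u = 0.0193.
Q is then a monomial in u, s, c:
δQ/Q = √((δu/u)² + (3·δs/s)² + (-2·δc/c)²) = √(0.000371 + 0.000413 + 0.0571) = 0.241
Q = 933, so δQ = 0.241 × 933 = 224.

224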